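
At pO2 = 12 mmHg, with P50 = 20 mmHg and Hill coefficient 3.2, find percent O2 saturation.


Y = pO2^n / (P50^n + pO2^n)
Y = 12^3.2 / (20^3.2 + 12^3.2)
Y = 16.32%

16.32%


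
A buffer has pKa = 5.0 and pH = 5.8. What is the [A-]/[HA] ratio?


[A-]/[HA] = 10^(pH - pKa)
= 10^(5.8 - 5.0)
= 6.3096

6.3096


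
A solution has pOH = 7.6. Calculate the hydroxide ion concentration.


[OH-] = 10^(-pOH)
[OH-] = 10^(-7.6)
[OH-] = 2.512e-08 M

2.512e-08 M


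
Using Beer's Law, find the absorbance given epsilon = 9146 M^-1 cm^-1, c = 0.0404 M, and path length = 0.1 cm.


A = epsilon * c * l
A = 9146 * 0.0404 * 0.1
A = 36.9498

36.9498


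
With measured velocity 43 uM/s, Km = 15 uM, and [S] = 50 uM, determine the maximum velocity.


Vmax = v * (Km + [S]) / [S]
Vmax = 43 * (15 + 50) / 50
Vmax = 55.9 uM/s

55.9 uM/s


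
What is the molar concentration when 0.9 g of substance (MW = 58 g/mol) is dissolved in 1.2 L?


C = (mass / MW) / volume
C = (0.9 / 58) / 1.2
C = 0.0129 M

0.0129 M


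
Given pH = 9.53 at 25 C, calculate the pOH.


pOH = 14 - pH
pOH = 14 - 9.53
pOH = 4.47

4.47


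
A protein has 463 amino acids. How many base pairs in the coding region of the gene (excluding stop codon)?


Each amino acid = 1 codon = 3 bp
bp = 463 * 3 = 1389 bp

1389 bp


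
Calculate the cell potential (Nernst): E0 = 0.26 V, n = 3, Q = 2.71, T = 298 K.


E = E0 - (RT/nF) * ln(Q)
E = 0.26 - (8.314 * 298 / (3 * 96485)) * ln(2.71)
E = 0.2515 V

0.2515 V


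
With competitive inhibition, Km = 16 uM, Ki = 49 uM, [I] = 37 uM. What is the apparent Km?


Km_app = Km * (1 + [I]/Ki)
Km_app = 16 * (1 + 37/49)
Km_app = 28.0816 uM

28.0816 uM


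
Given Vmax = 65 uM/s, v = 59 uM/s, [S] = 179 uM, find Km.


Km = [S] * (Vmax - v) / v
Km = 179 * (65 - 59) / 59
Km = 18.2034 uM

18.2034 uM


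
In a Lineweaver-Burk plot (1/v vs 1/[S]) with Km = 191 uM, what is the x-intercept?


x-intercept = -1/Km
= -1/191
= -0.0052 1/uM

-0.0052 1/uM


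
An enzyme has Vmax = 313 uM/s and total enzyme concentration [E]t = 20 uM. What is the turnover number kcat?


kcat = Vmax / [E]t
kcat = 313 / 20
kcat = 15.65 s^-1

15.65 s^-1


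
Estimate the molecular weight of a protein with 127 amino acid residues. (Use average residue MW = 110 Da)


MW = n_residues * 110 Da
MW = 127 * 110
MW = 13970 Da

13970 Da


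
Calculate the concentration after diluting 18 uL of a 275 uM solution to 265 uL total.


C2 = C1 * V1 / V2
C2 = 275 * 18 / 265
C2 = 18.6792 uM

18.6792 uM


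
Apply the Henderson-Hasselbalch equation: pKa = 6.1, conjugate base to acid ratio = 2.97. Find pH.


pH = pKa + log10([A-]/[HA])
pH = 6.1 + log10(2.97)
pH = 6.5728

6.5728


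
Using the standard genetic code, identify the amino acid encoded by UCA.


Standard genetic code lookup.
Codon UCA -> Ser

Ser


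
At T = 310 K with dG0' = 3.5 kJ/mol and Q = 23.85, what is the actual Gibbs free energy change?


dG = dG0' + RT * ln(Q) / 1000
dG = 3.5 + 8.314 * 310 * ln(23.85) / 1000
dG = 11.6748 kJ/mol

11.6748 kJ/mol


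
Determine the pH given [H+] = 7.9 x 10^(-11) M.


pH = -log10([H+])
pH = -log10(7.9 x 10^(-11))
pH = 10.1024

10.1024


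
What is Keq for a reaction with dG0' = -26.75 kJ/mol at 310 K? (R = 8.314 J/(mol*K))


Keq = exp(-dG0 * 1000 / (R * T))
Keq = exp(-(-26.75) * 1000 / (8.314 * 310))
Keq = 32174.1238

32174.1238


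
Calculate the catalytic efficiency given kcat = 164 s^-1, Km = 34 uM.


Catalytic efficiency = kcat / Km
= 164 / 34
= 4.8235 uM^-1*s^-1

4.8235 uM^-1*s^-1


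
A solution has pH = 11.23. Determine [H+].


[H+] = 10^(-pH)
[H+] = 10^(-11.23)
[H+] = 5.888e-12 M

5.888e-12 M


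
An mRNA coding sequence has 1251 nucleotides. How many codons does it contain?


codons = nucleotides / 3
codons = 1251 / 3 = 417

417


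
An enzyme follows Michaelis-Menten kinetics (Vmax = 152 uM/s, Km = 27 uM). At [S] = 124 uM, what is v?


v = Vmax * [S] / (Km + [S])
v = 152 * 124 / (27 + 124)
v = 124.8212 uM/s

124.8212 uM/s


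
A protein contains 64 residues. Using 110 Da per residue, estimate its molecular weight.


MW = n_residues * 110 Da
MW = 64 * 110
MW = 7040 Da

7040 Da


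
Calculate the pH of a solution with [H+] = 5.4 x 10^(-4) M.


pH = -log10([H+])
pH = -log10(5.4 x 10^(-4))
pH = 3.2676

3.2676


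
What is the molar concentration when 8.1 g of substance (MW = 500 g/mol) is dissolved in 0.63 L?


C = (mass / MW) / volume
C = (8.1 / 500) / 0.63
C = 0.0257 M

0.0257 M


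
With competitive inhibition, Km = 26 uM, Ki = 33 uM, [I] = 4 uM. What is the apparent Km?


Km_app = Km * (1 + [I]/Ki)
Km_app = 26 * (1 + 4/33)
Km_app = 29.1515 uM

29.1515 uM


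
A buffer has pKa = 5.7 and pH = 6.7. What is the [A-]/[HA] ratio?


[A-]/[HA] = 10^(pH - pKa)
= 10^(6.7 - 5.7)
= 10.0

10.0


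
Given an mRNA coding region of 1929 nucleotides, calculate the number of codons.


codons = nucleotides / 3
codons = 1929 / 3 = 643

643


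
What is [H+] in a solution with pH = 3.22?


[H+] = 10^(-pH)
[H+] = 10^(-3.22)
[H+] = 6.026e-04 M

6.026e-04 M


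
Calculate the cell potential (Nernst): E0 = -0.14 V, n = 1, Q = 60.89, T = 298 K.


E = E0 - (RT/nF) * ln(Q)
E = -0.14 - (8.314 * 298 / (1 * 96485)) * ln(60.89)
E = -0.2455 V

-0.2455 V


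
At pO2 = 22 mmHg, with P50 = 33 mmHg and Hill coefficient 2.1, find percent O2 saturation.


Y = pO2^n / (P50^n + pO2^n)
Y = 22^2.1 / (33^2.1 + 22^2.1)
Y = 29.91%

29.91%


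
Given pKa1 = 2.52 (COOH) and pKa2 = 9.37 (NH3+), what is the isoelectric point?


pI = (pKa1 + pKa2) / 2
pI = (2.52 + 9.37) / 2
pI = 5.945

5.945


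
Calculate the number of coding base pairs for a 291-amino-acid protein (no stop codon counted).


Each amino acid = 1 codon = 3 bp
bp = 291 * 3 = 873 bp

873 bp


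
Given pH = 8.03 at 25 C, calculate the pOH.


pOH = 14 - pH
pOH = 14 - 8.03
pOH = 5.97

5.97


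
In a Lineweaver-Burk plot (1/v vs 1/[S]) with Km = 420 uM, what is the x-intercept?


x-intercept = -1/Km
= -1/420
= -0.0024 1/uM

-0.0024 1/uM


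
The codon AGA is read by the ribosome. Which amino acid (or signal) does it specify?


Standard genetic code lookup.
Codon AGA -> Arg

Arg


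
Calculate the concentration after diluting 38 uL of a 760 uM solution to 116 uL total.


C2 = C1 * V1 / V2
C2 = 760 * 38 / 116
C2 = 248.9655 uM

248.9655 uM


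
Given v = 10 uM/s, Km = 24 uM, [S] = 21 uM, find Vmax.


Vmax = v * (Km + [S]) / [S]
Vmax = 10 * (24 + 21) / 21
Vmax = 21.4286 uM/s

21.4286 uM/s


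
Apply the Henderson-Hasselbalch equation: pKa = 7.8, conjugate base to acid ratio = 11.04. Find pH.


pH = pKa + log10([A-]/[HA])
pH = 7.8 + log10(11.04)
pH = 8.843

8.843


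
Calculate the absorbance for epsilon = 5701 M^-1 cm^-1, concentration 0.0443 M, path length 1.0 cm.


A = epsilon * c * l
A = 5701 * 0.0443 * 1.0
A = 252.5543

252.5543


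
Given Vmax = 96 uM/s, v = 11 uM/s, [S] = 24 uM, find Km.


Km = [S] * (Vmax - v) / v
Km = 24 * (96 - 11) / 11
Km = 185.4545 uM

185.4545 uM


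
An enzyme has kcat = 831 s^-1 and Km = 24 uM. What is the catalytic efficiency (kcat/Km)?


Catalytic efficiency = kcat / Km
= 831 / 24
= 34.625 uM^-1*s^-1

34.625 uM^-1*s^-1


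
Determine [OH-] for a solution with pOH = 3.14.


[OH-] = 10^(-pOH)
[OH-] = 10^(-3.14)
[OH-] = 7.244e-04 M

7.244e-04 M


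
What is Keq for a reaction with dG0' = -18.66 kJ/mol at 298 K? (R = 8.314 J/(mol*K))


Keq = exp(-dG0 * 1000 / (R * T))
Keq = exp(-(-18.66) * 1000 / (8.314 * 298))
Keq = 1866.0276

1866.0276


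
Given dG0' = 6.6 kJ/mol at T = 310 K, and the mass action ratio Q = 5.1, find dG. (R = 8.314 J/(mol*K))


dG = dG0' + RT * ln(Q) / 1000
dG = 6.6 + 8.314 * 310 * ln(5.1) / 1000
dG = 10.7991 kJ/mol

10.7991 kJ/mol


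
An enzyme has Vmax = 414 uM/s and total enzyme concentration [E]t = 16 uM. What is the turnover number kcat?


kcat = Vmax / [E]t
kcat = 414 / 16
kcat = 25.875 s^-1

25.875 s^-1


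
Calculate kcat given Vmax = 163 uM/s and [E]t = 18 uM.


kcat = Vmax / [E]t
kcat = 163 / 18
kcat = 9.0556 s^-1

9.0556 s^-1


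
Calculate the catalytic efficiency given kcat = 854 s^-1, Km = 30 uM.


Catalytic efficiency = kcat / Km
= 854 / 30
= 28.4667 uM^-1*s^-1

28.4667 uM^-1*s^-1


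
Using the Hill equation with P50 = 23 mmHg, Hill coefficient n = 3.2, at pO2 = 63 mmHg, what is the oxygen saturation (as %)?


Y = pO2^n / (P50^n + pO2^n)
Y = 63^3.2 / (23^3.2 + 63^3.2)
Y = 96.17%

96.17%


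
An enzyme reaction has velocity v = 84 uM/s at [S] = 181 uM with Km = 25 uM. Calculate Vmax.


Vmax = v * (Km + [S]) / [S]
Vmax = 84 * (25 + 181) / 181
Vmax = 95.6022 uM/s

95.6022 uM/s


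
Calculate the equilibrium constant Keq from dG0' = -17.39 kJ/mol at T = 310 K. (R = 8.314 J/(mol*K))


Keq = exp(-dG0 * 1000 / (R * T))
Keq = exp(-(-17.39) * 1000 / (8.314 * 310))
Keq = 851.7274

851.7274


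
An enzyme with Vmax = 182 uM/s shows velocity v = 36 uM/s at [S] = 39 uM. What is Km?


Km = [S] * (Vmax - v) / v
Km = 39 * (182 - 36) / 36
Km = 158.1667 uM

158.1667 uM


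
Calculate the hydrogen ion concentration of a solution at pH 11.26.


[H+] = 10^(-pH)
[H+] = 10^(-11.26)
[H+] = 5.495e-12 M

5.495e-12 M


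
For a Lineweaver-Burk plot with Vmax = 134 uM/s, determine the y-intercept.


y-intercept = 1/Vmax
= 1/134
= 0.0075 s/uM

0.0075 s/uM


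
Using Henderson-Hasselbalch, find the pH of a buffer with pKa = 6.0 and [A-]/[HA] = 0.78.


pH = pKa + log10([A-]/[HA])
pH = 6.0 + log10(0.78)
pH = 5.8921

5.8921


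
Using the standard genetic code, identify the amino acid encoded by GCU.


Standard genetic code lookup.
Codon GCU -> Ala

Ala


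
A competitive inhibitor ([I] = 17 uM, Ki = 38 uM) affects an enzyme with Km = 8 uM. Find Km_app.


Km_app = Km * (1 + [I]/Ki)
Km_app = 8 * (1 + 17/38)
Km_app = 11.5789 uM

11.5789 uM


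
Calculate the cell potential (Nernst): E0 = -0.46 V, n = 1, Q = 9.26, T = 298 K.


E = E0 - (RT/nF) * ln(Q)
E = -0.46 - (8.314 * 298 / (1 * 96485)) * ln(9.26)
E = -0.5172 V

-0.5172 V


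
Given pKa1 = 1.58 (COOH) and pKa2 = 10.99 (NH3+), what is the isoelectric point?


pI = (pKa1 + pKa2) / 2
pI = (1.58 + 10.99) / 2
pI = 6.285

6.285


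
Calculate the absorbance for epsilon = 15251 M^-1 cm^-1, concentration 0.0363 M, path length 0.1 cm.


A = epsilon * c * l
A = 15251 * 0.0363 * 0.1
A = 55.3611

55.3611


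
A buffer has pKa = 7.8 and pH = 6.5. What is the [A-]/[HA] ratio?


[A-]/[HA] = 10^(pH - pKa)
= 10^(6.5 - 7.8)
= 0.0501

0.0501


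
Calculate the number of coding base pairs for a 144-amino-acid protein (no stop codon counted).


Each amino acid = 1 codon = 3 bp
bp = 144 * 3 = 432 bp

432 bp


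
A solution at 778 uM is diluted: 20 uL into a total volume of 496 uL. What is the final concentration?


C2 = C1 * V1 / V2
C2 = 778 * 20 / 496
C2 = 31.371 uM

31.371 uM


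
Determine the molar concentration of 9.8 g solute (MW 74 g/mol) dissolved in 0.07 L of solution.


C = (mass / MW) / volume
C = (9.8 / 74) / 0.07
C = 1.8919 M

1.8919 M


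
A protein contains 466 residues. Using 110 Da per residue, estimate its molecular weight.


MW = n_residues * 110 Da
MW = 466 * 110
MW = 51260 Da

51260 Da


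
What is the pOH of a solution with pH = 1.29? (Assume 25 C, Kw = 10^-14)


pOH = 14 - pH
pOH = 14 - 1.29
pOH = 12.71

12.71


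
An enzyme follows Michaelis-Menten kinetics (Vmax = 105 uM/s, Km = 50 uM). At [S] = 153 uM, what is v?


v = Vmax * [S] / (Km + [S])
v = 105 * 153 / (50 + 153)
v = 79.1379 uM/s

79.1379 uM/s


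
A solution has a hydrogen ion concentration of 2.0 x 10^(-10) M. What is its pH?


pH = -log10([H+])
pH = -log10(2.0 x 10^(-10))
pH = 9.699

9.699


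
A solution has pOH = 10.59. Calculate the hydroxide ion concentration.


[OH-] = 10^(-pOH)
[OH-] = 10^(-10.59)
[OH-] = 2.570e-11 M

2.570e-11 M


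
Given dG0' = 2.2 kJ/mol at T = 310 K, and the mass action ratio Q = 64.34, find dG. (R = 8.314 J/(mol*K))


dG = dG0' + RT * ln(Q) / 1000
dG = 2.2 + 8.314 * 310 * ln(64.34) / 1000
dG = 12.9325 kJ/mol

12.9325 kJ/mol


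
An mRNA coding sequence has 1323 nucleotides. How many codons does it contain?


codons = nucleotides / 3
codons = 1323 / 3 = 441

441


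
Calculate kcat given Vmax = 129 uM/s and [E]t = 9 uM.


kcat = Vmax / [E]t
kcat = 129 / 9
kcat = 14.3333 s^-1

14.3333 s^-1


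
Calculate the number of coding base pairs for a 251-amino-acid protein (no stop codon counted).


Each amino acid = 1 codon = 3 bp
bp = 251 * 3 = 753 bp

753 bp


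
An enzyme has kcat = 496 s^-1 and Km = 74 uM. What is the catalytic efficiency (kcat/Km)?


Catalytic efficiency = kcat / Km
= 496 / 74
= 6.7027 uM^-1*s^-1

6.7027 uM^-1*s^-1


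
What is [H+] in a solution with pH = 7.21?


[H+] = 10^(-pH)
[H+] = 10^(-7.21)
[H+] = 6.166e-08 M

6.166e-08 M


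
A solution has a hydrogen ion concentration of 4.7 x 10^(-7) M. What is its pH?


pH = -log10([H+])
pH = -log10(4.7 x 10^(-7))
pH = 6.3279

6.3279


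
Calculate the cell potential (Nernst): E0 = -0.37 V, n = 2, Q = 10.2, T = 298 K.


E = E0 - (RT/nF) * ln(Q)
E = -0.37 - (8.314 * 298 / (2 * 96485)) * ln(10.2)
E = -0.3998 V

-0.3998 V


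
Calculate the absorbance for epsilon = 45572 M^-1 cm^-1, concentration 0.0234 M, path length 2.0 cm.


A = epsilon * c * l
A = 45572 * 0.0234 * 2.0
A = 2132.7696

2132.7696


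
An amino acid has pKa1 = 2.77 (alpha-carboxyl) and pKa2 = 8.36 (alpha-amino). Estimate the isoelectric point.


pI = (pKa1 + pKa2) / 2
pI = (2.77 + 8.36) / 2
pI = 5.565

5.565


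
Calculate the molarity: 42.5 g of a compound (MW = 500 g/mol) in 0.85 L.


C = (mass / MW) / volume
C = (42.5 / 500) / 0.85
C = 0.1 M

0.1 M


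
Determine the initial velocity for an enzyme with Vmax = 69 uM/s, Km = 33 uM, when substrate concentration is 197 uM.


v = Vmax * [S] / (Km + [S])
v = 69 * 197 / (33 + 197)
v = 59.1 uM/s

59.1 uM/s


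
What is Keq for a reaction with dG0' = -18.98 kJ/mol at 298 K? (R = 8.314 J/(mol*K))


Keq = exp(-dG0 * 1000 / (R * T))
Keq = exp(-(-18.98) * 1000 / (8.314 * 298))
Keq = 2123.2982

2123.2982


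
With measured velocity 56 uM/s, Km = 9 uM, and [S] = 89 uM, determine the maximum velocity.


Vmax = v * (Km + [S]) / [S]
Vmax = 56 * (9 + 89) / 89
Vmax = 61.6629 uM/s

61.6629 uM/s


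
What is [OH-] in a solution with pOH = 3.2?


[OH-] = 10^(-pOH)
[OH-] = 10^(-3.2)
[OH-] = 6.310e-04 M

6.310e-04 M


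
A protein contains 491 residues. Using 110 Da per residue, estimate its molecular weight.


MW = n_residues * 110 Da
MW = 491 * 110
MW = 54010 Da

54010 Da


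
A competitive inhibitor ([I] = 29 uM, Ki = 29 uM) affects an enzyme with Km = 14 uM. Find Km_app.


Km_app = Km * (1 + [I]/Ki)
Km_app = 14 * (1 + 29/29)
Km_app = 28.0 uM

28.0 uM


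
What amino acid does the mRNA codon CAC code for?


Standard genetic code lookup.
Codon CAC -> His

His


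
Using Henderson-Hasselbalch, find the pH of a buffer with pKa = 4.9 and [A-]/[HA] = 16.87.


pH = pKa + log10([A-]/[HA])
pH = 4.9 + log10(16.87)
pH = 6.1271

6.1271


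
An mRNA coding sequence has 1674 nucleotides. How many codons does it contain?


codons = nucleotides / 3
codons = 1674 / 3 = 558

558


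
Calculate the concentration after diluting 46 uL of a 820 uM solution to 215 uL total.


C2 = C1 * V1 / V2
C2 = 820 * 46 / 215
C2 = 175.4419 uM

175.4419 uM


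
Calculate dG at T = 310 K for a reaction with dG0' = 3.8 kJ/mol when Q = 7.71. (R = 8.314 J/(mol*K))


dG = dG0' + RT * ln(Q) / 1000
dG = 3.8 + 8.314 * 310 * ln(7.71) / 1000
dG = 9.0643 kJ/mol

9.0643 kJ/mol


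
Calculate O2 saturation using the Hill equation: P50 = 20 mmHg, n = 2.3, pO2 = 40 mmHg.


Y = pO2^n / (P50^n + pO2^n)
Y = 40^2.3 / (20^2.3 + 40^2.3)
Y = 83.12%

83.12%


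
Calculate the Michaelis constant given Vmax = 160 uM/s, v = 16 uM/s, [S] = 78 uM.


Km = [S] * (Vmax - v) / v
Km = 78 * (160 - 16) / 16
Km = 702.0 uM

702.0 uM


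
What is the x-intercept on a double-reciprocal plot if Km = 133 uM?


x-intercept = -1/Km
= -1/133
= -0.0075 1/uM

-0.0075 1/uM


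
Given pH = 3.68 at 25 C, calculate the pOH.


pOH = 14 - pH
pOH = 14 - 3.68
pOH = 10.32

10.32


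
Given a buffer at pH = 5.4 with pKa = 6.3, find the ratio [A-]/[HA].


[A-]/[HA] = 10^(pH - pKa)
= 10^(5.4 - 6.3)
= 0.1259

0.1259


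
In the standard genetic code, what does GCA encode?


Standard genetic code lookup.
Codon GCA -> Ala

Ala


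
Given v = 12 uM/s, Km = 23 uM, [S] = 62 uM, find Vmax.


Vmax = v * (Km + [S]) / [S]
Vmax = 12 * (23 + 62) / 62
Vmax = 16.4516 uM/s

16.4516 uM/s


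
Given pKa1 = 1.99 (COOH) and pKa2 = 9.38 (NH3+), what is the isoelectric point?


pI = (pKa1 + pKa2) / 2
pI = (1.99 + 9.38) / 2
pI = 5.685

5.685


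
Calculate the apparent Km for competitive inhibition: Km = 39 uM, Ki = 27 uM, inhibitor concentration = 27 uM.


Km_app = Km * (1 + [I]/Ki)
Km_app = 39 * (1 + 27/27)
Km_app = 78.0 uM

78.0 uM


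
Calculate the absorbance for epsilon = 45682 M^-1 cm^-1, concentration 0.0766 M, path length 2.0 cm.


A = epsilon * c * l
A = 45682 * 0.0766 * 2.0
A = 6998.4824

6998.4824


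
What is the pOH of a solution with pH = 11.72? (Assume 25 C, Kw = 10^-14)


pOH = 14 - pH
pOH = 14 - 11.72
pOH = 2.28

2.28


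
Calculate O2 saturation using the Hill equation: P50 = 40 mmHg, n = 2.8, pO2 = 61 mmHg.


Y = pO2^n / (P50^n + pO2^n)
Y = 61^2.8 / (40^2.8 + 61^2.8)
Y = 76.52%

76.52%


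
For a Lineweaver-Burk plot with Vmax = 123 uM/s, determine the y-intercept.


y-intercept = 1/Vmax
= 1/123
= 0.0081 s/uM

0.0081 s/uM


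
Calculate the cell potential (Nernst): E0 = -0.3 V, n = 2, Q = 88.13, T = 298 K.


E = E0 - (RT/nF) * ln(Q)
E = -0.3 - (8.314 * 298 / (2 * 96485)) * ln(88.13)
E = -0.3575 V

-0.3575 V


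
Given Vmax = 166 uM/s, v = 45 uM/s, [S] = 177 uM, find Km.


Km = [S] * (Vmax - v) / v
Km = 177 * (166 - 45) / 45
Km = 475.9333 uM

475.9333 uM


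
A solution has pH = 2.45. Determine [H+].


[H+] = 10^(-pH)
[H+] = 10^(-2.45)
[H+] = 0.0035 M

0.0035 M


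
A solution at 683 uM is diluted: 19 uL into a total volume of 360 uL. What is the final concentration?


C2 = C1 * V1 / V2
C2 = 683 * 19 / 360
C2 = 36.0472 uM

36.0472 uM


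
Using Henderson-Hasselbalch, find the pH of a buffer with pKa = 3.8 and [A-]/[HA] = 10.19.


pH = pKa + log10([A-]/[HA])
pH = 3.8 + log10(10.19)
pH = 4.8082

4.8082


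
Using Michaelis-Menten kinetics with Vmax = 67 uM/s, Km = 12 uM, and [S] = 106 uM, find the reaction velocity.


v = Vmax * [S] / (Km + [S])
v = 67 * 106 / (12 + 106)
v = 60.1864 uM/s

60.1864 uM/s


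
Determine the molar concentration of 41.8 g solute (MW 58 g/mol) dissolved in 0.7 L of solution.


C = (mass / MW) / volume
C = (41.8 / 58) / 0.7
C = 1.0296 M

1.0296 M


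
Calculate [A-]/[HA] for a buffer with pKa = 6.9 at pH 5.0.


[A-]/[HA] = 10^(pH - pKa)
= 10^(5.0 - 6.9)
= 0.0126

0.0126


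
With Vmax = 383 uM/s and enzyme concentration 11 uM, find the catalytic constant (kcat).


kcat = Vmax / [E]t
kcat = 383 / 11
kcat = 34.8182 s^-1

34.8182 s^-1


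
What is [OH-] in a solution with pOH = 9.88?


[OH-] = 10^(-pOH)
[OH-] = 10^(-9.88)
[OH-] = 1.318e-10 M

1.318e-10 M


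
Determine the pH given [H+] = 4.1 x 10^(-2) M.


pH = -log10([H+])
pH = -log10(4.1 x 10^(-2))
pH = 1.3872

1.3872


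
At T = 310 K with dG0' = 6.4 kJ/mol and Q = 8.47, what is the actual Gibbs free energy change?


dG = dG0' + RT * ln(Q) / 1000
dG = 6.4 + 8.314 * 310 * ln(8.47) / 1000
dG = 11.9066 kJ/mol

11.9066 kJ/mol


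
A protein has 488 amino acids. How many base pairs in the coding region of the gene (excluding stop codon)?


Each amino acid = 1 codon = 3 bp
bp = 488 * 3 = 1464 bp

1464 bp


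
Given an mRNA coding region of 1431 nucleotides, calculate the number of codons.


codons = nucleotides / 3
codons = 1431 / 3 = 477

477


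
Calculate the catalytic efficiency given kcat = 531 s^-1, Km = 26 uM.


Catalytic efficiency = kcat / Km
= 531 / 26
= 20.4231 uM^-1*s^-1

20.4231 uM^-1*s^-1


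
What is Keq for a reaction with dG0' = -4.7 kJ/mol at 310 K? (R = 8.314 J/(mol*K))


Keq = exp(-dG0 * 1000 / (R * T))
Keq = exp(-(-4.7) * 1000 / (8.314 * 310))
Keq = 6.194

6.194


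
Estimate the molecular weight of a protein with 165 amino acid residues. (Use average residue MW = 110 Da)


MW = n_residues * 110 Da
MW = 165 * 110
MW = 18150 Da

18150 Da


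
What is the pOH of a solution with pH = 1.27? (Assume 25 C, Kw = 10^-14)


pOH = 14 - pH
pOH = 14 - 1.27
pOH = 12.73

12.73


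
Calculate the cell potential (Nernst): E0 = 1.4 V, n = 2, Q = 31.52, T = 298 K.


E = E0 - (RT/nF) * ln(Q)
E = 1.4 - (8.314 * 298 / (2 * 96485)) * ln(31.52)
E = 1.3557 V

1.3557 V


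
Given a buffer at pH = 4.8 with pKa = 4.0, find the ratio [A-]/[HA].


[A-]/[HA] = 10^(pH - pKa)
= 10^(4.8 - 4.0)
= 6.3096

6.3096


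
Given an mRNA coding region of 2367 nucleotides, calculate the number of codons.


codons = nucleotides / 3
codons = 2367 / 3 = 789

789


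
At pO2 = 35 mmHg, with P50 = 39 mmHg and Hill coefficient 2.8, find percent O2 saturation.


Y = pO2^n / (P50^n + pO2^n)
Y = 35^2.8 / (39^2.8 + 35^2.8)
Y = 42.48%

42.48%


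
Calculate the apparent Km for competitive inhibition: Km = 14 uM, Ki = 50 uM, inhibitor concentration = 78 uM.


Km_app = Km * (1 + [I]/Ki)
Km_app = 14 * (1 + 78/50)
Km_app = 35.84 uM

35.84 uM


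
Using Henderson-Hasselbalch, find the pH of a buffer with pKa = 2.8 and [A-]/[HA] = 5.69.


pH = pKa + log10([A-]/[HA])
pH = 2.8 + log10(5.69)
pH = 3.5551

3.5551


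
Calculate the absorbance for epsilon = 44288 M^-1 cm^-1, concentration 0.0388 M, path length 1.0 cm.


A = epsilon * c * l
A = 44288 * 0.0388 * 1.0
A = 1718.3744

1718.3744


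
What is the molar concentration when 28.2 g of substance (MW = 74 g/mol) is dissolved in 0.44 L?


C = (mass / MW) / volume
C = (28.2 / 74) / 0.44
C = 0.8661 M

0.8661 M


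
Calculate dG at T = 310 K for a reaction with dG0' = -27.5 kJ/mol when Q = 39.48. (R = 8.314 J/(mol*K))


dG = dG0' + RT * ln(Q) / 1000
dG = -27.5 + 8.314 * 310 * ln(39.48) / 1000
dG = -18.0262 kJ/mol

-18.0262 kJ/mol


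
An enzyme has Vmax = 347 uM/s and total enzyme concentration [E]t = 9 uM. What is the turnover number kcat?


kcat = Vmax / [E]t
kcat = 347 / 9
kcat = 38.5556 s^-1

38.5556 s^-1


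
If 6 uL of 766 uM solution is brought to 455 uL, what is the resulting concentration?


C2 = C1 * V1 / V2
C2 = 766 * 6 / 455
C2 = 10.1011 uM

10.1011 uM


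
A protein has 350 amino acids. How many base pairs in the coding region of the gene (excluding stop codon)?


Each amino acid = 1 codon = 3 bp
bp = 350 * 3 = 1050 bp

1050 bp


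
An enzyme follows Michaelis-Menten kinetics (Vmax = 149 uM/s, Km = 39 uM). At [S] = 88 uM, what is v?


v = Vmax * [S] / (Km + [S])
v = 149 * 88 / (39 + 88)
v = 103.2441 uM/s

103.2441 uM/s


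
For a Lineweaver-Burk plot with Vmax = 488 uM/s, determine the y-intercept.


y-intercept = 1/Vmax
= 1/488
= 0.002 s/uM

0.002 s/uM


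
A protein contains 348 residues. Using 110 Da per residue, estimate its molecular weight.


MW = n_residues * 110 Da
MW = 348 * 110
MW = 38280 Da

38280 Da


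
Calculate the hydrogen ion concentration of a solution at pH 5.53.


[H+] = 10^(-pH)
[H+] = 10^(-5.53)
[H+] = 2.951e-06 M

2.951e-06 M


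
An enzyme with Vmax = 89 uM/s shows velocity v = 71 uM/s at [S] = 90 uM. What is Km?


Km = [S] * (Vmax - v) / v
Km = 90 * (89 - 71) / 71
Km = 22.8169 uM

22.8169 uM


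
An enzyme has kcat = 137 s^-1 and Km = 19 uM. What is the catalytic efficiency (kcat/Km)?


Catalytic efficiency = kcat / Km
= 137 / 19
= 7.2105 uM^-1*s^-1

7.2105 uM^-1*s^-1


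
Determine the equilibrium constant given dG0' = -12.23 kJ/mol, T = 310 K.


Keq = exp(-dG0 * 1000 / (R * T))
Keq = exp(-(-12.23) * 1000 / (8.314 * 310))
Keq = 115.0311

115.0311


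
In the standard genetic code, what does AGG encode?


Standard genetic code lookup.
Codon AGG -> Arg

Arg


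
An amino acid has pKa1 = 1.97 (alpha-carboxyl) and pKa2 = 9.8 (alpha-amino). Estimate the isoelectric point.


pI = (pKa1 + pKa2) / 2
pI = (1.97 + 9.8) / 2
pI = 5.885

5.885


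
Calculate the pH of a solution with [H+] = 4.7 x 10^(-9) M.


pH = -log10([H+])
pH = -log10(4.7 x 10^(-9))
pH = 8.3279

8.3279


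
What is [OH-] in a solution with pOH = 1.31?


[OH-] = 10^(-pOH)
[OH-] = 10^(-1.31)
[OH-] = 0.049 M

0.049 M


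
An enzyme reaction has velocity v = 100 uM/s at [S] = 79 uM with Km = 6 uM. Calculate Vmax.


Vmax = v * (Km + [S]) / [S]
Vmax = 100 * (6 + 79) / 79
Vmax = 107.5949 uM/s

107.5949 uM/s


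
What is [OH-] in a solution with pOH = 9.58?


[OH-] = 10^(-pOH)
[OH-] = 10^(-9.58)
[OH-] = 2.630e-10 M

2.630e-10 M


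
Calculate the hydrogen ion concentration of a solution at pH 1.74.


[H+] = 10^(-pH)
[H+] = 10^(-1.74)
[H+] = 0.0182 M

0.0182 M


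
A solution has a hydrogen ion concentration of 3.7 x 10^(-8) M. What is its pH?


pH = -log10([H+])
pH = -log10(3.7 x 10^(-8))
pH = 7.4318

7.4318


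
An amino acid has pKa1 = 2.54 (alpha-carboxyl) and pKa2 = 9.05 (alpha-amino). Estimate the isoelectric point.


pI = (pKa1 + pKa2) / 2
pI = (2.54 + 9.05) / 2
pI = 5.795

5.795


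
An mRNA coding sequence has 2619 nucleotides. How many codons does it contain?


codons = nucleotides / 3
codons = 2619 / 3 = 873

873


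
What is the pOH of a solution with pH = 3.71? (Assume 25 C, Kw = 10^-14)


pOH = 14 - pH
pOH = 14 - 3.71
pOH = 10.29

10.29


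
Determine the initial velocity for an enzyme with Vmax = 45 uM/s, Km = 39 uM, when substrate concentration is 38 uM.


v = Vmax * [S] / (Km + [S])
v = 45 * 38 / (39 + 38)
v = 22.2078 uM/s

22.2078 uM/s


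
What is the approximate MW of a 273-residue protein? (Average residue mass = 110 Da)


MW = n_residues * 110 Da
MW = 273 * 110
MW = 30030 Da

30030 Da


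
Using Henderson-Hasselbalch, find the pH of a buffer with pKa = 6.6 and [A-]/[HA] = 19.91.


pH = pKa + log10([A-]/[HA])
pH = 6.6 + log10(19.91)
pH = 7.8991

7.8991


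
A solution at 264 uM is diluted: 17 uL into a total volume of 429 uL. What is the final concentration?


C2 = C1 * V1 / V2
C2 = 264 * 17 / 429
C2 = 10.4615 uM

10.4615 uM


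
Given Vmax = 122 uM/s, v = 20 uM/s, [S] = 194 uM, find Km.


Km = [S] * (Vmax - v) / v
Km = 194 * (122 - 20) / 20
Km = 989.4 uM

989.4 uM


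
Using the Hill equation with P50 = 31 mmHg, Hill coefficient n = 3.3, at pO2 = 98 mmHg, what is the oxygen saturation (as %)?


Y = pO2^n / (P50^n + pO2^n)
Y = 98^3.3 / (31^3.3 + 98^3.3)
Y = 97.81%

97.81%


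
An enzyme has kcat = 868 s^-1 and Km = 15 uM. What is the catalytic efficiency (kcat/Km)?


Catalytic efficiency = kcat / Km
= 868 / 15
= 57.8667 uM^-1*s^-1

57.8667 uM^-1*s^-1


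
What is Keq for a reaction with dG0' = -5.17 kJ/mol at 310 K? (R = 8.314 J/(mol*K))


Keq = exp(-dG0 * 1000 / (R * T))
Keq = exp(-(-5.17) * 1000 / (8.314 * 310))
Keq = 7.4331

7.4331


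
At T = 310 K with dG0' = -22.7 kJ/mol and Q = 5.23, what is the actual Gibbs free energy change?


dG = dG0' + RT * ln(Q) / 1000
dG = -22.7 + 8.314 * 310 * ln(5.23) / 1000
dG = -18.436 kJ/mol

-18.436 kJ/mol


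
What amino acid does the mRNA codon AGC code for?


Standard genetic code lookup.
Codon AGC -> Ser

Ser


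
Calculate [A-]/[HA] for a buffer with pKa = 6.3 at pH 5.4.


[A-]/[HA] = 10^(pH - pKa)
= 10^(5.4 - 6.3)
= 0.1259

0.1259


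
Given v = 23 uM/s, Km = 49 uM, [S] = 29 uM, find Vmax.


Vmax = v * (Km + [S]) / [S]
Vmax = 23 * (49 + 29) / 29
Vmax = 61.8621 uM/s

61.8621 uM/s


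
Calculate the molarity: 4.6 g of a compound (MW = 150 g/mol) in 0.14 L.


C = (mass / MW) / volume
C = (4.6 / 150) / 0.14
C = 0.219 M

0.219 M


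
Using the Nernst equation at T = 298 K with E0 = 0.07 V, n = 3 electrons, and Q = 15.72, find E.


E = E0 - (RT/nF) * ln(Q)
E = 0.07 - (8.314 * 298 / (3 * 96485)) * ln(15.72)
E = 0.0464 V

0.0464 V


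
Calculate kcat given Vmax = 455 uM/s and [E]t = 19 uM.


kcat = Vmax / [E]t
kcat = 455 / 19
kcat = 23.9474 s^-1

23.9474 s^-1


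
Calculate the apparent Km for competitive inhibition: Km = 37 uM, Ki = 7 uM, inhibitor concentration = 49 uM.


Km_app = Km * (1 + [I]/Ki)
Km_app = 37 * (1 + 49/7)
Km_app = 296.0 uM

296.0 uM


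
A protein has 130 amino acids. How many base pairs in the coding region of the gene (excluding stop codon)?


Each amino acid = 1 codon = 3 bp
bp = 130 * 3 = 390 bp

390 bp


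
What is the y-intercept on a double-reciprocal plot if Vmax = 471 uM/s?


y-intercept = 1/Vmax
= 1/471
= 0.0021 s/uM

0.0021 s/uM


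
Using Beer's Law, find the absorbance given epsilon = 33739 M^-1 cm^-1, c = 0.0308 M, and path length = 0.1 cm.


A = epsilon * c * l
A = 33739 * 0.0308 * 0.1
A = 103.9161

103.9161


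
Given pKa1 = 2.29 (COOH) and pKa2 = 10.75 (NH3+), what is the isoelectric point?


pI = (pKa1 + pKa2) / 2
pI = (2.29 + 10.75) / 2
pI = 6.52

6.52


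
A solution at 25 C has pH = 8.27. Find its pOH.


pOH = 14 - pH
pOH = 14 - 8.27
pOH = 5.73

5.73


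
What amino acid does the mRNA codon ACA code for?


Standard genetic code lookup.
Codon ACA -> Thr

Thr


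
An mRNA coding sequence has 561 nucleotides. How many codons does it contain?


codons = nucleotides / 3
codons = 561 / 3 = 187

187


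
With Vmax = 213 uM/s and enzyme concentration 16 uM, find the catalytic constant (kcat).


kcat = Vmax / [E]t
kcat = 213 / 16
kcat = 13.3125 s^-1

13.3125 s^-1


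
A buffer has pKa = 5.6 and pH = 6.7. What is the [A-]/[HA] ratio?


[A-]/[HA] = 10^(pH - pKa)
= 10^(6.7 - 5.6)
= 12.5893

12.5893


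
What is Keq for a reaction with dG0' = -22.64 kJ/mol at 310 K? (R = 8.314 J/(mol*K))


Keq = exp(-dG0 * 1000 / (R * T))
Keq = exp(-(-22.64) * 1000 / (8.314 * 310))
Keq = 6530.576

6530.576


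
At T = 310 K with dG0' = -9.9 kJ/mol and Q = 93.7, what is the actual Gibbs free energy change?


dG = dG0' + RT * ln(Q) / 1000
dG = -9.9 + 8.314 * 310 * ln(93.7) / 1000
dG = 1.8014 kJ/mol

1.8014 kJ/mol


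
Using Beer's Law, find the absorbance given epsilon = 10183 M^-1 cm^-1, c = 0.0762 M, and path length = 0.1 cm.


A = epsilon * c * l
A = 10183 * 0.0762 * 0.1
A = 77.5945

77.5945


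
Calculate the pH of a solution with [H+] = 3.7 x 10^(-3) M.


pH = -log10([H+])
pH = -log10(3.7 x 10^(-3))
pH = 2.4318

2.4318


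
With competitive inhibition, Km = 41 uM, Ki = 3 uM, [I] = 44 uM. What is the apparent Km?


Km_app = Km * (1 + [I]/Ki)
Km_app = 41 * (1 + 44/3)
Km_app = 642.3333 uM

642.3333 uM


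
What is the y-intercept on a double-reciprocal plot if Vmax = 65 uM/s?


y-intercept = 1/Vmax
= 1/65
= 0.0154 s/uM

0.0154 s/uM


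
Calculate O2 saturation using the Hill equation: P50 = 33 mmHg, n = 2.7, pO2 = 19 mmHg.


Y = pO2^n / (P50^n + pO2^n)
Y = 19^2.7 / (33^2.7 + 19^2.7)
Y = 18.38%

18.38%


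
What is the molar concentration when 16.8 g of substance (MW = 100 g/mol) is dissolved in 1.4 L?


C = (mass / MW) / volume
C = (16.8 / 100) / 1.4
C = 0.12 M

0.12 M


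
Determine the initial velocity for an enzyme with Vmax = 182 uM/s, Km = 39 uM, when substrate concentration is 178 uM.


v = Vmax * [S] / (Km + [S])
v = 182 * 178 / (39 + 178)
v = 149.2903 uM/s

149.2903 uM/s


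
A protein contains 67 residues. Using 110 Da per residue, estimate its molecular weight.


MW = n_residues * 110 Da
MW = 67 * 110
MW = 7370 Da

7370 Da


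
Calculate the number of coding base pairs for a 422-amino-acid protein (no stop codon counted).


Each amino acid = 1 codon = 3 bp
bp = 422 * 3 = 1266 bp

1266 bp


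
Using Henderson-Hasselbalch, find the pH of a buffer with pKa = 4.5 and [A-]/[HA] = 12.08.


pH = pKa + log10([A-]/[HA])
pH = 4.5 + log10(12.08)
pH = 5.5821

5.5821


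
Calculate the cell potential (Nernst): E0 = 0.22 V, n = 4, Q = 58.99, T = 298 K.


E = E0 - (RT/nF) * ln(Q)
E = 0.22 - (8.314 * 298 / (4 * 96485)) * ln(58.99)
E = 0.1938 V

0.1938 V


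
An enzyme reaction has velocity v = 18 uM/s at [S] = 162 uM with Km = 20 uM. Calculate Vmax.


Vmax = v * (Km + [S]) / [S]
Vmax = 18 * (20 + 162) / 162
Vmax = 20.2222 uM/s

20.2222 uM/s


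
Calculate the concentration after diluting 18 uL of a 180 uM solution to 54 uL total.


C2 = C1 * V1 / V2
C2 = 180 * 18 / 54
C2 = 60.0 uM

60.0 uM


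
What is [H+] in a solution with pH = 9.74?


[H+] = 10^(-pH)
[H+] = 10^(-9.74)
[H+] = 1.820e-10 M

1.820e-10 M


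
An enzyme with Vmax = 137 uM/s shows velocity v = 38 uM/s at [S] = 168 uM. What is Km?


Km = [S] * (Vmax - v) / v
Km = 168 * (137 - 38) / 38
Km = 437.6842 uM

437.6842 uM


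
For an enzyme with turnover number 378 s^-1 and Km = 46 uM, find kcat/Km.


Catalytic efficiency = kcat / Km
= 378 / 46
= 8.2174 uM^-1*s^-1

8.2174 uM^-1*s^-1


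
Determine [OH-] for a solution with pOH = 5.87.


[OH-] = 10^(-pOH)
[OH-] = 10^(-5.87)
[OH-] = 1.349e-06 M

1.349e-06 M


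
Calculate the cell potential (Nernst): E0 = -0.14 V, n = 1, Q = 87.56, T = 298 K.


E = E0 - (RT/nF) * ln(Q)
E = -0.14 - (8.314 * 298 / (1 * 96485)) * ln(87.56)
E = -0.2548 V

-0.2548 V


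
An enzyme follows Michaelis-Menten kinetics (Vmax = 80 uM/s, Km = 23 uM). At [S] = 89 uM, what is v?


v = Vmax * [S] / (Km + [S])
v = 80 * 89 / (23 + 89)
v = 63.5714 uM/s

63.5714 uM/s


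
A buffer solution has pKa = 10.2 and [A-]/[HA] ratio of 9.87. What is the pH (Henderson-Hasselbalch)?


pH = pKa + log10([A-]/[HA])
pH = 10.2 + log10(9.87)
pH = 11.1943

11.1943


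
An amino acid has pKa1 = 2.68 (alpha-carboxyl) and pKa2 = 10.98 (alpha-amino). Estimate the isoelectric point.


pI = (pKa1 + pKa2) / 2
pI = (2.68 + 10.98) / 2
pI = 6.83

6.83


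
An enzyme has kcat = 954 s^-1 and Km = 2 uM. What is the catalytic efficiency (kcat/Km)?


Catalytic efficiency = kcat / Km
= 954 / 2
= 477.0 uM^-1*s^-1

477.0 uM^-1*s^-1


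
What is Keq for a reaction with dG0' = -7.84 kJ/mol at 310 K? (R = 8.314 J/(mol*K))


Keq = exp(-dG0 * 1000 / (R * T))
Keq = exp(-(-7.84) * 1000 / (8.314 * 310))
Keq = 20.9449

20.9449


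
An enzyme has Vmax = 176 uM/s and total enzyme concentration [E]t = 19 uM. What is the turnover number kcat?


kcat = Vmax / [E]t
kcat = 176 / 19
kcat = 9.2632 s^-1

9.2632 s^-1


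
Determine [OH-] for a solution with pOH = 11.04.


[OH-] = 10^(-pOH)
[OH-] = 10^(-11.04)
[OH-] = 9.120e-12 M

9.120e-12 M


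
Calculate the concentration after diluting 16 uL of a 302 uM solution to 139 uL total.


C2 = C1 * V1 / V2
C2 = 302 * 16 / 139
C2 = 34.7626 uM

34.7626 uM


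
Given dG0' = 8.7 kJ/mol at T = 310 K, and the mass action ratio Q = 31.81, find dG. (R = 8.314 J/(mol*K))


dG = dG0' + RT * ln(Q) / 1000
dG = 8.7 + 8.314 * 310 * ln(31.81) / 1000
dG = 17.617 kJ/mol

17.617 kJ/mol


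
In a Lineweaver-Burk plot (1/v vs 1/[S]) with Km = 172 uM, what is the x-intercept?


x-intercept = -1/Km
= -1/172
= -0.0058 1/uM

-0.0058 1/uM


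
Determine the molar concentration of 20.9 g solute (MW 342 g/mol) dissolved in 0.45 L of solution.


C = (mass / MW) / volume
C = (20.9 / 342) / 0.45
C = 0.1358 M

0.1358 M


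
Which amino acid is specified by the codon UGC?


Standard genetic code lookup.
Codon UGC -> Cys

Cys


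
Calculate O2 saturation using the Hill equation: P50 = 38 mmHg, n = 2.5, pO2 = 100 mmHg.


Y = pO2^n / (P50^n + pO2^n)
Y = 100^2.5 / (38^2.5 + 100^2.5)
Y = 91.83%

91.83%


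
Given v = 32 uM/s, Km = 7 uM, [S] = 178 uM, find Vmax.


Vmax = v * (Km + [S]) / [S]
Vmax = 32 * (7 + 178) / 178
Vmax = 33.2584 uM/s

33.2584 uM/s


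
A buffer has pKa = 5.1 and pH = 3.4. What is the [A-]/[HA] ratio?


[A-]/[HA] = 10^(pH - pKa)
= 10^(3.4 - 5.1)
= 0.02

0.02


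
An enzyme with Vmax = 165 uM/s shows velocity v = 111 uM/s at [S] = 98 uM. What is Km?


Km = [S] * (Vmax - v) / v
Km = 98 * (165 - 111) / 111
Km = 47.6757 uM

47.6757 uM


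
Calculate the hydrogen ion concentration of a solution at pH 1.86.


[H+] = 10^(-pH)
[H+] = 10^(-1.86)
[H+] = 0.0138 M

0.0138 M


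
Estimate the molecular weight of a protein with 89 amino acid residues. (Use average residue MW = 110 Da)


MW = n_residues * 110 Da
MW = 89 * 110
MW = 9790 Da

9790 Da


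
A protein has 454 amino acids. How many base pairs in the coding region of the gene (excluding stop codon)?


Each amino acid = 1 codon = 3 bp
bp = 454 * 3 = 1362 bp

1362 bp


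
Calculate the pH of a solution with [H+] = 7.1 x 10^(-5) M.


pH = -log10([H+])
pH = -log10(7.1 x 10^(-5))
pH = 4.1487

4.1487


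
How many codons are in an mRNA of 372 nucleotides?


codons = nucleotides / 3
codons = 372 / 3 = 124

124


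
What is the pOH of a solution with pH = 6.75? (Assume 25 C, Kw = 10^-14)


pOH = 14 - pH
pOH = 14 - 6.75
pOH = 7.25

7.25


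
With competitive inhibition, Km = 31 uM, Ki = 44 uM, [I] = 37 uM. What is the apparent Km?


Km_app = Km * (1 + [I]/Ki)
Km_app = 31 * (1 + 37/44)
Km_app = 57.0682 uM

57.0682 uM


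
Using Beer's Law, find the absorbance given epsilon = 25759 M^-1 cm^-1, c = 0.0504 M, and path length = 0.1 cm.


A = epsilon * c * l
A = 25759 * 0.0504 * 0.1
A = 129.8254

129.8254


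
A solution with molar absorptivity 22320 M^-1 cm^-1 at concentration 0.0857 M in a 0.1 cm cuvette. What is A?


A = epsilon * c * l
A = 22320 * 0.0857 * 0.1
A = 191.2824

191.2824


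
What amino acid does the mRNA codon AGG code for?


Standard genetic code lookup.
Codon AGG -> Arg

Arg


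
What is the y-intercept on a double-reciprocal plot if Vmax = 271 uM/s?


y-intercept = 1/Vmax
= 1/271
= 0.0037 s/uM

0.0037 s/uM


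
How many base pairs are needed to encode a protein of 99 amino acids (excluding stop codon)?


Each amino acid = 1 codon = 3 bp
bp = 99 * 3 = 297 bp

297 bp


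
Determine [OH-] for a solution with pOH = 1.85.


[OH-] = 10^(-pOH)
[OH-] = 10^(-1.85)
[OH-] = 0.0141 M

0.0141 M


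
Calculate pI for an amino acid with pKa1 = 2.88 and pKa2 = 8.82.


pI = (pKa1 + pKa2) / 2
pI = (2.88 + 8.82) / 2
pI = 5.85

5.85


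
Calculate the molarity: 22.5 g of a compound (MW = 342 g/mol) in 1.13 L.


C = (mass / MW) / volume
C = (22.5 / 342) / 1.13
C = 0.0582 M

0.0582 M


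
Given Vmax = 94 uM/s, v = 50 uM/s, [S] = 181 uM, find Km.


Km = [S] * (Vmax - v) / v
Km = 181 * (94 - 50) / 50
Km = 159.28 uM

159.28 uM


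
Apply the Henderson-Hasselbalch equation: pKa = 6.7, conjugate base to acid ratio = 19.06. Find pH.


pH = pKa + log10([A-]/[HA])
pH = 6.7 + log10(19.06)
pH = 7.9801

7.9801


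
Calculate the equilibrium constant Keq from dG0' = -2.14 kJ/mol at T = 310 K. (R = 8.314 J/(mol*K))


Keq = exp(-dG0 * 1000 / (R * T))
Keq = exp(-(-2.14) * 1000 / (8.314 * 310))
Keq = 2.294

2.294


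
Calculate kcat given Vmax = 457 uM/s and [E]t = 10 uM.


kcat = Vmax / [E]t
kcat = 457 / 10
kcat = 45.7 s^-1

45.7 s^-1


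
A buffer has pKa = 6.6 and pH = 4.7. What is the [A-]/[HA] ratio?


[A-]/[HA] = 10^(pH - pKa)
= 10^(4.7 - 6.6)
= 0.0126

0.0126
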